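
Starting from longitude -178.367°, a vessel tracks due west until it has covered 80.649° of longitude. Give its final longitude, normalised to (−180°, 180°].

Start at -178.367°; shift −80.649° → -259.016°.
-259.016° lies outside (−180°, 180°]; add 360° → +100.984°.

+100.984°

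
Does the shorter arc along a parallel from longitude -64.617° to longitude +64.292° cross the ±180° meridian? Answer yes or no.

No

Signed shortest Δλ = ((64.292 − -64.617 + 180) mod 360) − 180 = 128.909°.
Going east by 128.909° from -64.617° reaches +64.292° without touching 180°.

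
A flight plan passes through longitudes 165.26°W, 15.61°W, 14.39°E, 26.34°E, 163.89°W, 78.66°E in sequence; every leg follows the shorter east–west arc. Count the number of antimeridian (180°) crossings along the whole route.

2

Leg 1: -165.26° → -15.61°, shortest Δλ = 149.65° (east) — does not cross 180°.
Leg 2: -15.61° → +14.39°, shortest Δλ = 30.0° (east) — does not cross 180°.
Leg 3: +14.39° → +26.34°, shortest Δλ = 11.95° (east) — does not cross 180°.
Leg 4: +26.34° → -163.89°, shortest Δλ = 169.77° (east) — crosses 180°.
Leg 5: -163.89° → +78.66°, shortest Δλ = -117.45° (west) — crosses 180°.
Total crossings: 2.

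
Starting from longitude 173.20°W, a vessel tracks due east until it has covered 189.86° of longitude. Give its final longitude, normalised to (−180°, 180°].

Start at -173.20°; shift +189.86° → +16.66°.
+16.66° already lies in (−180°, 180°].

16.66°E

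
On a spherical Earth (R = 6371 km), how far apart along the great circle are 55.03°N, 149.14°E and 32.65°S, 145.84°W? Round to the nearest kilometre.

11541 km

Δλ = -145.84 − 149.14 = -294.98°; wrapped into (−180°, 180°]: 65.02°.
Δφ = -32.65 − 55.03 = -87.68°.
a = sin²(Δφ/2) + cos φ₁ · cos φ₂ · sin²(Δλ/2) = 0.619152.
c = 2·atan2(√a, √(1−a)) = 1.81142 rad → d = 6371·c ≈ 11540.53 km.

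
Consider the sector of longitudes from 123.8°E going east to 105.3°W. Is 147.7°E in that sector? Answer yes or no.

Yes

Band width going east from +123.8° to -105.3°: ((-105.3 − 123.8) mod 360) = 130.9°.
Offset of +147.7° east of the west edge: ((147.7 − 123.8) mod 360) = 23.9°.
23.9° ≤ 130.9° ⇒ inside.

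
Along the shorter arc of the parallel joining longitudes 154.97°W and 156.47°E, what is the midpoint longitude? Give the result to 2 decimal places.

Signed shortest Δλ from -154.97° to +156.47° is -48.56°.
Midpoint longitude = -154.97° + (-48.56°)/2 = -154.97° − 24.28° = -179.25°.
(The naïve average (-154.97 + +156.47)/2 = 0.75° is on the wrong side of the globe.)

179.25°W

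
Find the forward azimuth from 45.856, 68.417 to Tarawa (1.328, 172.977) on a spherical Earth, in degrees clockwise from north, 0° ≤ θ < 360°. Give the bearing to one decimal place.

Δλ = 172.977 − 68.417 = 104.560°.
θ = atan2( sin Δλ · cos φ₂ , cos φ₁ · sin φ₂ − sin φ₁ · cos φ₂ · cos Δλ )
  = atan2(0.96762, 0.19649) = 78.521° → normalised to [0°, 360°): 78.521°.

78.5°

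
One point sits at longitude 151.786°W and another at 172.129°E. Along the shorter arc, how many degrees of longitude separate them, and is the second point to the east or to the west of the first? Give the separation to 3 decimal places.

Raw difference: 172.129 − -151.786 = 323.915°.
Normalise into (−180°, 180°]: 323.915° − 360° = -36.085°.
Negative ⇒ the second point lies to the west; separation 36.085°.

36.085° west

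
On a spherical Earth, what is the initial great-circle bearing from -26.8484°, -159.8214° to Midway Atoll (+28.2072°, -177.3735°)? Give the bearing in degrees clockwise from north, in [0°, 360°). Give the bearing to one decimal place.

341.6°

Δλ = -177.3735 − -159.8214 = -17.5521°.
θ = atan2( sin Δλ · cos φ₂ , cos φ₁ · sin φ₂ − sin φ₁ · cos φ₂ · cos Δλ )
  = atan2(-0.26576, 0.80118) = -18.351° → normalised to [0°, 360°): 341.649°.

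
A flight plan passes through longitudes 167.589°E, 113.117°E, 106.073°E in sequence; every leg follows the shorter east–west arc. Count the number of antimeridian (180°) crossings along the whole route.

Leg 1: +167.589° → +113.117°, shortest Δλ = -54.472° (west) — does not cross 180°.
Leg 2: +113.117° → +106.073°, shortest Δλ = -7.044° (west) — does not cross 180°.
Total crossings: 0.

0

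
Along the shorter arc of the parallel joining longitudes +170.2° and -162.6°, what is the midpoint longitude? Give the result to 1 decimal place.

-176.2°

Signed shortest Δλ from +170.2° to -162.6° is +27.2°.
Midpoint longitude = +170.2° + (+27.2°)/2 = +170.2° + 13.6° = +183.8°.
Normalise into (−180°, 180°]: -176.2°.
(The naïve average (+170.2 + -162.6)/2 = 3.8° is on the wrong side of the globe.)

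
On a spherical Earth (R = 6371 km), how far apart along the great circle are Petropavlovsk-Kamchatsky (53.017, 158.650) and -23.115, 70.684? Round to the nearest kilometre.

11908 km

Δλ = 70.684 − 158.650 = -87.966°.
Δφ = -23.115 − 53.017 = -76.132°.
a = sin²(Δφ/2) + cos φ₁ · cos φ₂ · sin²(Δλ/2) = 0.646980.
c = 2·atan2(√a, √(1−a)) = 1.86916 rad → d = 6371·c ≈ 11908.44 km.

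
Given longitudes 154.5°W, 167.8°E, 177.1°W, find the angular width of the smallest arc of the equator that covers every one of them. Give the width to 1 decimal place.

37.7°

Sort the longitudes: -177.1°, -154.5°, +167.8°.
Eastward gaps between consecutive values (wrapping around): 22.6°, 322.3°, 15.1°.
Largest gap = 322.3° ⇒ minimal covering band is its complement: 360° − 322.3° = 37.7°.
Band runs from +167.8° eastward to -154.5°, crossing the antimeridian.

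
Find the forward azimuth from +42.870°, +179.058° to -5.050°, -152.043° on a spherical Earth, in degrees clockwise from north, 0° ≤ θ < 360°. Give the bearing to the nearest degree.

144°

Δλ = -152.043 − 179.058 = -331.101°; wrapped into (−180°, 180°]: 28.899°.
θ = atan2( sin Δλ · cos φ₂ , cos φ₁ · sin φ₂ − sin φ₁ · cos φ₂ · cos Δλ )
  = atan2(0.48139, -0.65782) = 143.803° → normalised to [0°, 360°): 143.803°.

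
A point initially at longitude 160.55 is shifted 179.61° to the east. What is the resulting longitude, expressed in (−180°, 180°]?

-19.84°

Start at +160.55°; shift +179.61° → +340.16°.
+340.16° lies outside (−180°, 180°]; subtract 360° → -19.84°.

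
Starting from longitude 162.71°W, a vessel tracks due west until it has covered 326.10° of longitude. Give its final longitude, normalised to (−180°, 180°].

128.81°W

Start at -162.71°; shift −326.10° → -488.81°.
-488.81° lies outside (−180°, 180°]; add 360° → -128.81°.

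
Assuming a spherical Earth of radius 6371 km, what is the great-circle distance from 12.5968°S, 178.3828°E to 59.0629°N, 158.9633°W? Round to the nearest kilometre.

Δλ = -158.9633 − 178.3828 = -337.3461°; wrapped into (−180°, 180°]: 22.6539°.
Δφ = 59.0629 − -12.5968 = 71.6597°.
a = sin²(Δφ/2) + cos φ₁ · cos φ₂ · sin²(Δλ/2) = 0.362024.
c = 2·atan2(√a, √(1−a)) = 1.29122 rad → d = 6371·c ≈ 8226.34 km.

8226 km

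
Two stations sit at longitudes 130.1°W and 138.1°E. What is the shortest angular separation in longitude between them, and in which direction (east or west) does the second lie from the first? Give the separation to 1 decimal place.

91.8° west

Raw difference: 138.1 − -130.1 = 268.2°.
Normalise into (−180°, 180°]: 268.2° − 360° = -91.8°.
Negative ⇒ the second point lies to the west; separation 91.8°.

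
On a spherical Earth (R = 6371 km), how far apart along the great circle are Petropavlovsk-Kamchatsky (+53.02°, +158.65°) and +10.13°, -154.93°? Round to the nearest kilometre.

Δλ = -154.93 − 158.65 = -313.58°; wrapped into (−180°, 180°]: 46.42°.
Δφ = 10.13 − 53.02 = -42.89°.
a = sin²(Δφ/2) + cos φ₁ · cos φ₂ · sin²(Δλ/2) = 0.225641.
c = 2·atan2(√a, √(1−a)) = 0.98997 rad → d = 6371·c ≈ 6307.08 km.

6307 km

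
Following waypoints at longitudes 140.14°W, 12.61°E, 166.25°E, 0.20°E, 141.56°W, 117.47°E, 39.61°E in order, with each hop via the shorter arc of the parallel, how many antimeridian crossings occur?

Leg 1: -140.14° → +12.61°, shortest Δλ = 152.75° (east) — does not cross 180°.
Leg 2: +12.61° → +166.25°, shortest Δλ = 153.64° (east) — does not cross 180°.
Leg 3: +166.25° → +0.20°, shortest Δλ = -166.05° (west) — does not cross 180°.
Leg 4: +0.20° → -141.56°, shortest Δλ = -141.76° (west) — does not cross 180°.
Leg 5: -141.56° → +117.47°, shortest Δλ = -100.97° (west) — crosses 180°.
Leg 6: +117.47° → +39.61°, shortest Δλ = -77.86° (west) — does not cross 180°.
Total crossings: 1.

1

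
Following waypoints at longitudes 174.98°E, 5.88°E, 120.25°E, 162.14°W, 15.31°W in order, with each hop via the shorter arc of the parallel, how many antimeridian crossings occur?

Leg 1: +174.98° → +5.88°, shortest Δλ = -169.1° (west) — does not cross 180°.
Leg 2: +5.88° → +120.25°, shortest Δλ = 114.37° (east) — does not cross 180°.
Leg 3: +120.25° → -162.14°, shortest Δλ = 77.61° (east) — crosses 180°.
Leg 4: -162.14° → -15.31°, shortest Δλ = 146.83° (east) — does not cross 180°.
Total crossings: 1.

1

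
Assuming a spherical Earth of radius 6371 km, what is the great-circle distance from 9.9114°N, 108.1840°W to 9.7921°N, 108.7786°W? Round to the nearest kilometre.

66 km

Δλ = -108.7786 − -108.1840 = -0.5946°.
Δφ = 9.7921 − 9.9114 = -0.1193°.
a = sin²(Δφ/2) + cos φ₁ · cos φ₂ · sin²(Δλ/2) = 0.000027.
c = 2·atan2(√a, √(1−a)) = 0.01043 rad → d = 6371·c ≈ 66.48 km.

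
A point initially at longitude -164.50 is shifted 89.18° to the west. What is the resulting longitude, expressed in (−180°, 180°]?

Start at -164.50°; shift −89.18° → -253.68°.
-253.68° lies outside (−180°, 180°]; add 360° → +106.32°.

+106.32°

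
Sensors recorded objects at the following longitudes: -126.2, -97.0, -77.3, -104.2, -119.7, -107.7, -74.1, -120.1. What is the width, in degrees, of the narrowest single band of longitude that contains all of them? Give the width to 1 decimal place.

52.1°

Sort the longitudes: -126.2°, -120.1°, -119.7°, -107.7°, -104.2°, -97.0°, -77.3°, -74.1°.
Eastward gaps between consecutive values (wrapping around): 6.1°, 0.4°, 12.0°, 3.5°, 7.2°, 19.7°, 3.2°, 307.9°.
Largest gap = 307.9° ⇒ minimal covering band is its complement: 360° − 307.9° = 52.1°.
Band runs from -126.2° eastward to -74.1°.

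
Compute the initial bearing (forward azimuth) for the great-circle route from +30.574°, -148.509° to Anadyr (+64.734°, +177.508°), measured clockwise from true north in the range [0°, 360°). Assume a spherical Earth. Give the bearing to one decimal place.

338.3°

Δλ = 177.508 − -148.509 = 326.017°; wrapped into (−180°, 180°]: -33.983°.
θ = atan2( sin Δλ · cos φ₂ , cos φ₁ · sin φ₂ − sin φ₁ · cos φ₂ · cos Δλ )
  = atan2(-0.23857, 0.59859) = -21.730° → normalised to [0°, 360°): 338.270°.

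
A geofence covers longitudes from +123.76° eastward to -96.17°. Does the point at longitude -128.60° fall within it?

Yes

Band width going east from +123.76° to -96.17°: ((-96.17 − 123.76) mod 360) = 140.07°.
Offset of -128.60° east of the west edge: ((-128.60 − 123.76) mod 360) = 107.64°.
107.64° ≤ 140.07° ⇒ inside.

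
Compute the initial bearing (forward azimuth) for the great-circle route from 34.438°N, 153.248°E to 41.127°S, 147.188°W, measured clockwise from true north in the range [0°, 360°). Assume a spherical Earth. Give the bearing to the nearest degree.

139°

Δλ = -147.188 − 153.248 = -300.436°; wrapped into (−180°, 180°]: 59.564°.
θ = atan2( sin Δλ · cos φ₂ , cos φ₁ · sin φ₂ − sin φ₁ · cos φ₂ · cos Δλ )
  = atan2(0.64945, -0.75824) = 139.419° → normalised to [0°, 360°): 139.419°.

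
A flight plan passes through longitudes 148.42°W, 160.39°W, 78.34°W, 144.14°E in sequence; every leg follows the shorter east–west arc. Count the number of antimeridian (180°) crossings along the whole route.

1

Leg 1: -148.42° → -160.39°, shortest Δλ = -11.97° (west) — does not cross 180°.
Leg 2: -160.39° → -78.34°, shortest Δλ = 82.05° (east) — does not cross 180°.
Leg 3: -78.34° → +144.14°, shortest Δλ = -137.52° (west) — crosses 180°.
Total crossings: 1.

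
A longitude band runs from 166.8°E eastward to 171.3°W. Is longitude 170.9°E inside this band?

Band width going east from +166.8° to -171.3°: ((-171.3 − 166.8) mod 360) = 21.9°.
Offset of +170.9° east of the west edge: ((170.9 − 166.8) mod 360) = 4.1°.
4.1° ≤ 21.9° ⇒ inside.

Yes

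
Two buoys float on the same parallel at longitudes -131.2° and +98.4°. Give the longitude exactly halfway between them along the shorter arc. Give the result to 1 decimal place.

Signed shortest Δλ from -131.2° to +98.4° is -130.4°.
Midpoint longitude = -131.2° + (-130.4°)/2 = -131.2° − 65.2° = -196.4°.
Normalise into (−180°, 180°]: +163.6°.
(The naïve average (-131.2 + +98.4)/2 = -16.4° is on the wrong side of the globe.)

+163.6°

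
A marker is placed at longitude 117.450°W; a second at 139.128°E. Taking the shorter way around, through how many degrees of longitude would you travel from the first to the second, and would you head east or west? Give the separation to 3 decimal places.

103.422° west

Raw difference: 139.128 − -117.450 = 256.578°.
Normalise into (−180°, 180°]: 256.578° − 360° = -103.422°.
Negative ⇒ the second point lies to the west; separation 103.422°.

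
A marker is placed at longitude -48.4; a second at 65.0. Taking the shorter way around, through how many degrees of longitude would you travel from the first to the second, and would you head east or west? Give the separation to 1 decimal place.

Raw difference: 65.0 − -48.4 = 113.4°.
Normalise into (−180°, 180°]: 113.4° stays 113.4°.
Positive ⇒ the second point lies to the east; separation 113.4°.

113.4° east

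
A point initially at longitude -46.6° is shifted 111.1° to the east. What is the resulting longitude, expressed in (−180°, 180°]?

Start at -46.6°; shift +111.1° → +64.5°.
+64.5° already lies in (−180°, 180°].

+64.5°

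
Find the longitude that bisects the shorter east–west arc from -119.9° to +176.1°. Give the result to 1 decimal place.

Signed shortest Δλ from -119.9° to +176.1° is -64.0°.
Midpoint longitude = -119.9° + (-64.0°)/2 = -119.9° − 32.0° = -151.9°.
(The naïve average (-119.9 + +176.1)/2 = 28.1° is on the wrong side of the globe.)

-151.9°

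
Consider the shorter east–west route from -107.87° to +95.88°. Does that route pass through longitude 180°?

Yes

Naïve |95.88 − -107.87| = 203.75° > 180°, so the shorter arc goes the other way round — across 180°.
Signed shortest Δλ = ((95.88 − -107.87 + 180) mod 360) − 180 = -156.25°.
Going west by 156.25° from -107.87° passes through 180° before reaching +95.88°.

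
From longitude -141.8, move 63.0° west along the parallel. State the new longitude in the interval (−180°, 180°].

+155.2°

Start at -141.8°; shift −63.0° → -204.8°.
-204.8° lies outside (−180°, 180°]; add 360° → +155.2°.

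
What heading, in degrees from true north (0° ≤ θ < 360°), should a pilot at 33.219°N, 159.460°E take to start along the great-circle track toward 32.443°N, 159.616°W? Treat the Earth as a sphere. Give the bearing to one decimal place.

Δλ = -159.616 − 159.460 = -319.076°; wrapped into (−180°, 180°]: 40.924°.
θ = atan2( sin Δλ · cos φ₂ , cos φ₁ · sin φ₂ − sin φ₁ · cos φ₂ · cos Δλ )
  = atan2(0.55282, 0.09946) = 79.801° → normalised to [0°, 360°): 79.801°.

79.8°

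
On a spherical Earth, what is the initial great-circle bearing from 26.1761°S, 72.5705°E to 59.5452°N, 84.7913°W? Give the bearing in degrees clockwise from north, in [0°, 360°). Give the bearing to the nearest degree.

Δλ = -84.7913 − 72.5705 = -157.3618°.
θ = atan2( sin Δλ · cos φ₂ , cos φ₁ · sin φ₂ − sin φ₁ · cos φ₂ · cos Δλ )
  = atan2(-0.19510, 0.56726) = -18.979° → normalised to [0°, 360°): 341.021°.

341°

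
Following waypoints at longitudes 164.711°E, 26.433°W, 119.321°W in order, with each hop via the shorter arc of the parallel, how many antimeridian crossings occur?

Leg 1: +164.711° → -26.433°, shortest Δλ = 168.856° (east) — crosses 180°.
Leg 2: -26.433° → -119.321°, shortest Δλ = -92.888° (west) — does not cross 180°.
Total crossings: 1.

1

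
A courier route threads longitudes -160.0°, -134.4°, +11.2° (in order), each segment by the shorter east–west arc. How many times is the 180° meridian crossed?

Leg 1: -160.0° → -134.4°, shortest Δλ = 25.6° (east) — does not cross 180°.
Leg 2: -134.4° → +11.2°, shortest Δλ = 145.6° (east) — does not cross 180°.
Total crossings: 0.

0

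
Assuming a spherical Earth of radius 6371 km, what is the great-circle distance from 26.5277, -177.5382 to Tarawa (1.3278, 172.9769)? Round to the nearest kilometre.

Δλ = 172.9769 − -177.5382 = 350.5151°; wrapped into (−180°, 180°]: -9.4849°.
Δφ = 1.3278 − 26.5277 = -25.1999°.
a = sin²(Δφ/2) + cos φ₁ · cos φ₂ · sin²(Δλ/2) = 0.053700.
c = 2·atan2(√a, √(1−a)) = 0.46772 rad → d = 6371·c ≈ 2979.83 km.

2980 km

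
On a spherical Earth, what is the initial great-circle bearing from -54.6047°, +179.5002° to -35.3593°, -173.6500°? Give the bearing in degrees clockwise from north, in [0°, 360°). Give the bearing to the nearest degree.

17°

Δλ = -173.6500 − 179.5002 = -353.1502°; wrapped into (−180°, 180°]: 6.8498°.
θ = atan2( sin Δλ · cos φ₂ , cos φ₁ · sin φ₂ − sin φ₁ · cos φ₂ · cos Δλ )
  = atan2(0.09727, 0.32487) = 16.668° → normalised to [0°, 360°): 16.668°.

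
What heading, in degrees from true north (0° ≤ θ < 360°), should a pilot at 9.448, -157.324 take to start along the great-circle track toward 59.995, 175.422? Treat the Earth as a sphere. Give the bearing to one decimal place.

343.7°

Δλ = 175.422 − -157.324 = 332.746°; wrapped into (−180°, 180°]: -27.254°.
θ = atan2( sin Δλ · cos φ₂ , cos φ₁ · sin φ₂ − sin φ₁ · cos φ₂ · cos Δλ )
  = atan2(-0.22900, 0.78126) = -16.337° → normalised to [0°, 360°): 343.663°.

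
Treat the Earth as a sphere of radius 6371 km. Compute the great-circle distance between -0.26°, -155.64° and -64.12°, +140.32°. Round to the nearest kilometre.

8756 km

Δλ = 140.32 − -155.64 = 295.96°; wrapped into (−180°, 180°]: -64.04°.
Δφ = -64.12 − -0.26 = -63.86°.
a = sin²(Δφ/2) + cos φ₁ · cos φ₂ · sin²(Δλ/2) = 0.402425.
c = 2·atan2(√a, √(1−a)) = 1.37439 rad → d = 6371·c ≈ 8756.21 km.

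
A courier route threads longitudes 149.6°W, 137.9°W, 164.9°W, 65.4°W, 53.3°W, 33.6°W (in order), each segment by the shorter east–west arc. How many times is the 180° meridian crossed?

Leg 1: -149.6° → -137.9°, shortest Δλ = 11.7° (east) — does not cross 180°.
Leg 2: -137.9° → -164.9°, shortest Δλ = -27.0° (west) — does not cross 180°.
Leg 3: -164.9° → -65.4°, shortest Δλ = 99.5° (east) — does not cross 180°.
Leg 4: -65.4° → -53.3°, shortest Δλ = 12.1° (east) — does not cross 180°.
Leg 5: -53.3° → -33.6°, shortest Δλ = 19.7° (east) — does not cross 180°.
Total crossings: 0.

0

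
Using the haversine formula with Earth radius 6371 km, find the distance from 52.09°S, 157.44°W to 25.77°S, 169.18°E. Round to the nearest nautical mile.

Δλ = 169.18 − -157.44 = 326.62°; wrapped into (−180°, 180°]: -33.38°.
Δφ = -25.77 − -52.09 = 26.32°.
a = sin²(Δφ/2) + cos φ₁ · cos φ₂ · sin²(Δλ/2) = 0.097472.
c = 2·atan2(√a, √(1−a)) = 0.63503 rad → d = 6371·c ≈ 4045.75 km ≈ 2184.53 nmi.

2185 nmi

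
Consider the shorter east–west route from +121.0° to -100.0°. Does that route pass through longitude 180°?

Naïve |-100.0 − 121.0| = 221.0° > 180°, so the shorter arc goes the other way round — across 180°.
Signed shortest Δλ = ((-100.0 − 121.0 + 180) mod 360) − 180 = 139.0°.
Going east by 139.0° from +121.0° passes through 180° before reaching -100.0°.

Yes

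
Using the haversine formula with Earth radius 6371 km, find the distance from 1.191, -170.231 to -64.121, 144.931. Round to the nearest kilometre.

Δλ = 144.931 − -170.231 = 315.162°; wrapped into (−180°, 180°]: -44.838°.
Δφ = -64.121 − 1.191 = -65.312°.
a = sin²(Δφ/2) + cos φ₁ · cos φ₂ · sin²(Δλ/2) = 0.354632.
c = 2·atan2(√a, √(1−a)) = 1.27580 rad → d = 6371·c ≈ 8128.12 km.

8128 km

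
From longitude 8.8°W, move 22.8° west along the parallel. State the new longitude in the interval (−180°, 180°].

Start at -8.8°; shift −22.8° → -31.6°.
-31.6° already lies in (−180°, 180°].

31.6°W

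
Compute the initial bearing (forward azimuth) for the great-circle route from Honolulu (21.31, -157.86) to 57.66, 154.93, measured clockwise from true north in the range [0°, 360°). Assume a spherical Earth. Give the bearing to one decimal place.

Δλ = 154.93 − -157.86 = 312.79°; wrapped into (−180°, 180°]: -47.21°.
θ = atan2( sin Δλ · cos φ₂ , cos φ₁ · sin φ₂ − sin φ₁ · cos φ₂ · cos Δλ )
  = atan2(-0.39257, 0.65506) = -30.934° → normalised to [0°, 360°): 329.066°.

329.1°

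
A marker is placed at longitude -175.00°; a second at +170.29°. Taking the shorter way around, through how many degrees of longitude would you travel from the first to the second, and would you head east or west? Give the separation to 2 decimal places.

14.71° west

Raw difference: 170.29 − -175.00 = 345.29°.
Normalise into (−180°, 180°]: 345.29° − 360° = -14.71°.
Negative ⇒ the second point lies to the west; separation 14.71°.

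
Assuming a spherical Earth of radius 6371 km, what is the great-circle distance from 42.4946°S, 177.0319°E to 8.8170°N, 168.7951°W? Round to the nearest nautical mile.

3177 nmi

Δλ = -168.7951 − 177.0319 = -345.8270°; wrapped into (−180°, 180°]: 14.1730°.
Δφ = 8.8170 − -42.4946 = 51.3116°.
a = sin²(Δφ/2) + cos φ₁ · cos φ₂ · sin²(Δλ/2) = 0.198547.
c = 2·atan2(√a, √(1−a)) = 0.92366 rad → d = 6371·c ≈ 5884.62 km ≈ 3177.44 nmi.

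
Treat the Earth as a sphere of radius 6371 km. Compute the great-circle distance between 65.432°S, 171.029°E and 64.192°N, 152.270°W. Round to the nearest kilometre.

14716 km

Δλ = -152.270 − 171.029 = -323.299°; wrapped into (−180°, 180°]: 36.701°.
Δφ = 64.192 − -65.432 = 129.624°.
a = sin²(Δφ/2) + cos φ₁ · cos φ₂ · sin²(Δλ/2) = 0.836815.
c = 2·atan2(√a, √(1−a)) = 2.30990 rad → d = 6371·c ≈ 14716.40 km.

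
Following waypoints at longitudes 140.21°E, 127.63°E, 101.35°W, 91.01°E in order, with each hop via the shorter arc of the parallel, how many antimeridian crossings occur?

2

Leg 1: +140.21° → +127.63°, shortest Δλ = -12.58° (west) — does not cross 180°.
Leg 2: +127.63° → -101.35°, shortest Δλ = 131.02° (east) — crosses 180°.
Leg 3: -101.35° → +91.01°, shortest Δλ = -167.64° (west) — crosses 180°.
Total crossings: 2.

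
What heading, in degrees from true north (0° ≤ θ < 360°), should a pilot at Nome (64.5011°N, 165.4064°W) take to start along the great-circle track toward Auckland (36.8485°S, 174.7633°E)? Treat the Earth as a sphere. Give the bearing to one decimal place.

196.1°

Δλ = 174.7633 − -165.4064 = 340.1697°; wrapped into (−180°, 180°]: -19.8303°.
θ = atan2( sin Δλ · cos φ₂ , cos φ₁ · sin φ₂ − sin φ₁ · cos φ₂ · cos Δλ )
  = atan2(-0.27146, -0.93761) = -163.853° → normalised to [0°, 360°): 196.147°.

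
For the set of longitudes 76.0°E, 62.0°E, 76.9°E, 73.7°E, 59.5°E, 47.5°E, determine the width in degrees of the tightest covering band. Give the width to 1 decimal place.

29.4°

Sort the longitudes: +47.5°, +59.5°, +62.0°, +73.7°, +76.0°, +76.9°.
Eastward gaps between consecutive values (wrapping around): 12.0°, 2.5°, 11.7°, 2.3°, 0.9°, 330.6°.
Largest gap = 330.6° ⇒ minimal covering band is its complement: 360° − 330.6° = 29.4°.
Band runs from +47.5° eastward to +76.9°.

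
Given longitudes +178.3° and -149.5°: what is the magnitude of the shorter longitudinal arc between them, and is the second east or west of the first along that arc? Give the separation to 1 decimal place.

32.2° east

Raw difference: -149.5 − 178.3 = -327.8°.
Normalise into (−180°, 180°]: -327.8° + 360° = 32.2°.
Positive ⇒ the second point lies to the east; separation 32.2°.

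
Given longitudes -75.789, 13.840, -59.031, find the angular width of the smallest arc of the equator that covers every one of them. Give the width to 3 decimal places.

89.629°

Sort the longitudes: -75.789°, -59.031°, +13.840°.
Eastward gaps between consecutive values (wrapping around): 16.758°, 72.871°, 270.371°.
Largest gap = 270.371° ⇒ minimal covering band is its complement: 360° − 270.371° = 89.629°.
Band runs from -75.789° eastward to +13.840°.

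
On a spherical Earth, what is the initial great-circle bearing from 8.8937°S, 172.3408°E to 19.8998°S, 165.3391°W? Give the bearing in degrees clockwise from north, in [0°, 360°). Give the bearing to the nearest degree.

119°

Δλ = -165.3391 − 172.3408 = -337.6799°; wrapped into (−180°, 180°]: 22.3201°.
θ = atan2( sin Δλ · cos φ₂ , cos φ₁ · sin φ₂ − sin φ₁ · cos φ₂ · cos Δλ )
  = atan2(0.35710, -0.20181) = 119.472° → normalised to [0°, 360°): 119.472°.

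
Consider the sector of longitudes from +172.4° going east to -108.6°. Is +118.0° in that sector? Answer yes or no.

No

Band width going east from +172.4° to -108.6°: ((-108.6 − 172.4) mod 360) = 79.0°.
Offset of +118.0° east of the west edge: ((118.0 − 172.4) mod 360) = 305.6°.
305.6° > 79.0° ⇒ outside.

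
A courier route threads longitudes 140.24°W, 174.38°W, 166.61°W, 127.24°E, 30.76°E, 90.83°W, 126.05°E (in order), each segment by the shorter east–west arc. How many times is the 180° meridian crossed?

Leg 1: -140.24° → -174.38°, shortest Δλ = -34.14° (west) — does not cross 180°.
Leg 2: -174.38° → -166.61°, shortest Δλ = 7.77° (east) — does not cross 180°.
Leg 3: -166.61° → +127.24°, shortest Δλ = -66.15° (west) — crosses 180°.
Leg 4: +127.24° → +30.76°, shortest Δλ = -96.48° (west) — does not cross 180°.
Leg 5: +30.76° → -90.83°, shortest Δλ = -121.59° (west) — does not cross 180°.
Leg 6: -90.83° → +126.05°, shortest Δλ = -143.12° (west) — crosses 180°.
Total crossings: 2.

2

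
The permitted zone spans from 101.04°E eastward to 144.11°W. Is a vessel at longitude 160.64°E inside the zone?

Yes

Band width going east from +101.04° to -144.11°: ((-144.11 − 101.04) mod 360) = 114.85°.
Offset of +160.64° east of the west edge: ((160.64 − 101.04) mod 360) = 59.60°.
59.60° ≤ 114.85° ⇒ inside.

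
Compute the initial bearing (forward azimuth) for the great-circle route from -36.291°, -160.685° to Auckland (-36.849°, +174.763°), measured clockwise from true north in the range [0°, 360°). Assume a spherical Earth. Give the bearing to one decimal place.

261.0°

Δλ = 174.763 − -160.685 = 335.448°; wrapped into (−180°, 180°]: -24.552°.
θ = atan2( sin Δλ · cos φ₂ , cos φ₁ · sin φ₂ − sin φ₁ · cos φ₂ · cos Δλ )
  = atan2(-0.33251, -0.05256) = -98.983° → normalised to [0°, 360°): 261.017°.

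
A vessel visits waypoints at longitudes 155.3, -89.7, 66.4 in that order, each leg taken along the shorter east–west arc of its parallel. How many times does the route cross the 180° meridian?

1

Leg 1: +155.3° → -89.7°, shortest Δλ = 115.0° (east) — crosses 180°.
Leg 2: -89.7° → +66.4°, shortest Δλ = 156.1° (east) — does not cross 180°.
Total crossings: 1.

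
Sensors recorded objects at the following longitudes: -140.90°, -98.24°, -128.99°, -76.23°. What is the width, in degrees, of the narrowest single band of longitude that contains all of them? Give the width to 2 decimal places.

64.67°

Sort the longitudes: -140.90°, -128.99°, -98.24°, -76.23°.
Eastward gaps between consecutive values (wrapping around): 11.91°, 30.75°, 22.01°, 295.33°.
Largest gap = 295.33° ⇒ minimal covering band is its complement: 360° − 295.33° = 64.67°.
Band runs from -140.90° eastward to -76.23°.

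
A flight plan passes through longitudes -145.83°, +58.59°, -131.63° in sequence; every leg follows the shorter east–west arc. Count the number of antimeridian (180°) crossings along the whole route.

2

Leg 1: -145.83° → +58.59°, shortest Δλ = -155.58° (west) — crosses 180°.
Leg 2: +58.59° → -131.63°, shortest Δλ = 169.78° (east) — crosses 180°.
Total crossings: 2.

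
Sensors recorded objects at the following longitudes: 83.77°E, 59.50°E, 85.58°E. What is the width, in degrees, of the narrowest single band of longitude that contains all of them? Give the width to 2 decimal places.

Sort the longitudes: +59.50°, +83.77°, +85.58°.
Eastward gaps between consecutive values (wrapping around): 24.27°, 1.81°, 333.92°.
Largest gap = 333.92° ⇒ minimal covering band is its complement: 360° − 333.92° = 26.08°.
Band runs from +59.50° eastward to +85.58°.

26.08°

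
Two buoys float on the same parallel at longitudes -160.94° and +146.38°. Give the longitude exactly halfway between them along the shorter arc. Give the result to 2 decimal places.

+172.72°

Signed shortest Δλ from -160.94° to +146.38° is -52.68°.
Midpoint longitude = -160.94° + (-52.68°)/2 = -160.94° − 26.34° = -187.28°.
Normalise into (−180°, 180°]: +172.72°.
(The naïve average (-160.94 + +146.38)/2 = -7.28° is on the wrong side of the globe.)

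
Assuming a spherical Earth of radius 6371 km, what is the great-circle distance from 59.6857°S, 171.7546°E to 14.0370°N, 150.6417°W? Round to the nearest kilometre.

Δλ = -150.6417 − 171.7546 = -322.3963°; wrapped into (−180°, 180°]: 37.6037°.
Δφ = 14.0370 − -59.6857 = 73.7227°.
a = sin²(Δφ/2) + cos φ₁ · cos φ₂ · sin²(Δλ/2) = 0.410721.
c = 2·atan2(√a, √(1−a)) = 1.39128 rad → d = 6371·c ≈ 8863.82 km.

8864 km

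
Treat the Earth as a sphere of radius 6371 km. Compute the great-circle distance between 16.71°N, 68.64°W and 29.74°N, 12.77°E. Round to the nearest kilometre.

Δλ = 12.77 − -68.64 = 81.41°.
Δφ = 29.74 − 16.71 = 13.03°.
a = sin²(Δφ/2) + cos φ₁ · cos φ₂ · sin²(Δλ/2) = 0.366577.
c = 2·atan2(√a, √(1−a)) = 1.30068 rad → d = 6371·c ≈ 8286.62 km.

8287 km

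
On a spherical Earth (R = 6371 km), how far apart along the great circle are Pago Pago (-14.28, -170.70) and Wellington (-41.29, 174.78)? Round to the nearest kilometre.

Δλ = 174.78 − -170.70 = 345.48°; wrapped into (−180°, 180°]: -14.52°.
Δφ = -41.29 − -14.28 = -27.01°.
a = sin²(Δφ/2) + cos φ₁ · cos φ₂ · sin²(Δλ/2) = 0.066165.
c = 2·atan2(√a, √(1−a)) = 0.52030 rad → d = 6371·c ≈ 3314.83 km.

3315 km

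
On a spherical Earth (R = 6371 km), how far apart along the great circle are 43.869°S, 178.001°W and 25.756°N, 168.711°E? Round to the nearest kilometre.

7860 km

Δλ = 168.711 − -178.001 = 346.712°; wrapped into (−180°, 180°]: -13.288°.
Δφ = 25.756 − -43.869 = 69.625°.
a = sin²(Δφ/2) + cos φ₁ · cos φ₂ · sin²(Δλ/2) = 0.334610.
c = 2·atan2(√a, √(1−a)) = 1.23367 rad → d = 6371·c ≈ 7859.69 km.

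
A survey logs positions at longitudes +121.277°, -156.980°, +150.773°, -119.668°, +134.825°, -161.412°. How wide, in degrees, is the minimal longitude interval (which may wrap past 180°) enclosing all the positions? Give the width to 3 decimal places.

Sort the longitudes: -161.412°, -156.980°, -119.668°, +121.277°, +134.825°, +150.773°.
Eastward gaps between consecutive values (wrapping around): 4.432°, 37.312°, 240.945°, 13.548°, 15.948°, 47.815°.
Largest gap = 240.945° ⇒ minimal covering band is its complement: 360° − 240.945° = 119.055°.
Band runs from +121.277° eastward to -119.668°, crossing the antimeridian.

119.055°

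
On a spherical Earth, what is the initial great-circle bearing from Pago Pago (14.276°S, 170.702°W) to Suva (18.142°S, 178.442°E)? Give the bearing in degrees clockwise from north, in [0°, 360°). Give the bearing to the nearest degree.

Δλ = 178.442 − -170.702 = 349.144°; wrapped into (−180°, 180°]: -10.856°.
θ = atan2( sin Δλ · cos φ₂ , cos φ₁ · sin φ₂ − sin φ₁ · cos φ₂ · cos Δλ )
  = atan2(-0.17898, -0.07162) = -111.808° → normalised to [0°, 360°): 248.192°.

248°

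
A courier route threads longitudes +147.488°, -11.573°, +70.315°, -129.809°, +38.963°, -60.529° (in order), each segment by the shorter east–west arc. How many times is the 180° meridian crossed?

1

Leg 1: +147.488° → -11.573°, shortest Δλ = -159.061° (west) — does not cross 180°.
Leg 2: -11.573° → +70.315°, shortest Δλ = 81.888° (east) — does not cross 180°.
Leg 3: +70.315° → -129.809°, shortest Δλ = 159.876° (east) — crosses 180°.
Leg 4: -129.809° → +38.963°, shortest Δλ = 168.772° (east) — does not cross 180°.
Leg 5: +38.963° → -60.529°, shortest Δλ = -99.492° (west) — does not cross 180°.
Total crossings: 1.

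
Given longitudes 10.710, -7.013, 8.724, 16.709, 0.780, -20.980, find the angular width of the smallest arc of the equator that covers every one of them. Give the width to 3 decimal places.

Sort the longitudes: -20.980°, -7.013°, +0.780°, +8.724°, +10.710°, +16.709°.
Eastward gaps between consecutive values (wrapping around): 13.967°, 7.793°, 7.944°, 1.986°, 5.999°, 322.311°.
Largest gap = 322.311° ⇒ minimal covering band is its complement: 360° − 322.311° = 37.689°.
Band runs from -20.980° eastward to +16.709°.

37.689°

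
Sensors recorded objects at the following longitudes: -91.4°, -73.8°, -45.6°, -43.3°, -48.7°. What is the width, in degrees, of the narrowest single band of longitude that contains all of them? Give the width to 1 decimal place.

Sort the longitudes: -91.4°, -73.8°, -48.7°, -45.6°, -43.3°.
Eastward gaps between consecutive values (wrapping around): 17.6°, 25.1°, 3.1°, 2.3°, 311.9°.
Largest gap = 311.9° ⇒ minimal covering band is its complement: 360° − 311.9° = 48.1°.
Band runs from -91.4° eastward to -43.3°.

48.1°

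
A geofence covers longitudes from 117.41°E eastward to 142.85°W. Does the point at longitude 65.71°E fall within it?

Band width going east from +117.41° to -142.85°: ((-142.85 − 117.41) mod 360) = 99.74°.
Offset of +65.71° east of the west edge: ((65.71 − 117.41) mod 360) = 308.30°.
308.30° > 99.74° ⇒ outside.

No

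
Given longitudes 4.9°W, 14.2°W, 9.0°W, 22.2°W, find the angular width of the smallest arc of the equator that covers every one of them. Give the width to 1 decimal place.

17.3°

Sort the longitudes: -22.2°, -14.2°, -9.0°, -4.9°.
Eastward gaps between consecutive values (wrapping around): 8.0°, 5.2°, 4.1°, 342.7°.
Largest gap = 342.7° ⇒ minimal covering band is its complement: 360° − 342.7° = 17.3°.
Band runs from -22.2° eastward to -4.9°.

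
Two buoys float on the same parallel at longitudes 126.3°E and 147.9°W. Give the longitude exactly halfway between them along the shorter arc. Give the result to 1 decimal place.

Signed shortest Δλ from +126.3° to -147.9° is +85.8°.
Midpoint longitude = +126.3° + (+85.8°)/2 = +126.3° + 42.9° = +169.2°.
(The naïve average (+126.3 + -147.9)/2 = -10.8° is on the wrong side of the globe.)

169.2°E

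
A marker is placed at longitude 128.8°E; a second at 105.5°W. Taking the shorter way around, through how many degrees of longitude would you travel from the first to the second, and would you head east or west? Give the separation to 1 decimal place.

125.7° east

Raw difference: -105.5 − 128.8 = -234.3°.
Normalise into (−180°, 180°]: -234.3° + 360° = 125.7°.
Positive ⇒ the second point lies to the east; separation 125.7°.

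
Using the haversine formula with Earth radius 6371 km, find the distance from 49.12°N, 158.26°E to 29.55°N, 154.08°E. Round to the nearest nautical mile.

1190 nmi

Δλ = 154.08 − 158.26 = -4.18°.
Δφ = 29.55 − 49.12 = -19.57°.
a = sin²(Δφ/2) + cos φ₁ · cos φ₂ · sin²(Δλ/2) = 0.029641.
c = 2·atan2(√a, √(1−a)) = 0.34605 rad → d = 6371·c ≈ 2204.71 km ≈ 1190.45 nmi.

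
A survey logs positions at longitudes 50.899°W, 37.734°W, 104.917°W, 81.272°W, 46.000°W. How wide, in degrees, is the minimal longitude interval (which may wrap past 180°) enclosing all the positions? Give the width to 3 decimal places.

67.183°

Sort the longitudes: -104.917°, -81.272°, -50.899°, -46.000°, -37.734°.
Eastward gaps between consecutive values (wrapping around): 23.645°, 30.373°, 4.899°, 8.266°, 292.817°.
Largest gap = 292.817° ⇒ minimal covering band is its complement: 360° − 292.817° = 67.183°.
Band runs from -104.917° eastward to -37.734°.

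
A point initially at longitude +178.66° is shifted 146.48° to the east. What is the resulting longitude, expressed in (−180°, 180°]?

Start at +178.66°; shift +146.48° → +325.14°.
+325.14° lies outside (−180°, 180°]; subtract 360° → -34.86°.

-34.86°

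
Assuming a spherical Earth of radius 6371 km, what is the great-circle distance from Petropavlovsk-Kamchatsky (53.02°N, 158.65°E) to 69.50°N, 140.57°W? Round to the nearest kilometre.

Δλ = -140.57 − 158.65 = -299.22°; wrapped into (−180°, 180°]: 60.78°.
Δφ = 69.50 − 53.02 = 16.48°.
a = sin²(Δφ/2) + cos φ₁ · cos φ₂ · sin²(Δλ/2) = 0.074453.
c = 2·atan2(√a, √(1−a)) = 0.55273 rad → d = 6371·c ≈ 3521.44 km.

3521 km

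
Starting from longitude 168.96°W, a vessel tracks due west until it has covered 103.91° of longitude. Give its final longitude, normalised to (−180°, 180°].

87.13°E

Start at -168.96°; shift −103.91° → -272.87°.
-272.87° lies outside (−180°, 180°]; add 360° → +87.13°.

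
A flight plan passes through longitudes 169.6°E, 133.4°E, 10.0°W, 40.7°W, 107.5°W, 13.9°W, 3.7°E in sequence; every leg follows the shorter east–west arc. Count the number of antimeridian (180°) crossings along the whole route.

0

Leg 1: +169.6° → +133.4°, shortest Δλ = -36.2° (west) — does not cross 180°.
Leg 2: +133.4° → -10.0°, shortest Δλ = -143.4° (west) — does not cross 180°.
Leg 3: -10.0° → -40.7°, shortest Δλ = -30.7° (west) — does not cross 180°.
Leg 4: -40.7° → -107.5°, shortest Δλ = -66.8° (west) — does not cross 180°.
Leg 5: -107.5° → -13.9°, shortest Δλ = 93.6° (east) — does not cross 180°.
Leg 6: -13.9° → +3.7°, shortest Δλ = 17.6° (east) — does not cross 180°.
Total crossings: 0.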